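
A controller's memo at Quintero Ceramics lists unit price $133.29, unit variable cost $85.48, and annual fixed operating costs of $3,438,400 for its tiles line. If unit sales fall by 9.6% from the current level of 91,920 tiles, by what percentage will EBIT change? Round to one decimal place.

-44.1%

Total contribution margin = 91,920 × $47.81 = $4,394,695.20.
EBIT = $4,394,695.20 − $3,438,400 = $956,295.20.
DOL = contribution ÷ EBIT = $4,394,695.20 ÷ $956,295.20 = 4.5955.
%ΔEBIT = DOL × %ΔSales = 4.5955 × -9.6% = -44.1%.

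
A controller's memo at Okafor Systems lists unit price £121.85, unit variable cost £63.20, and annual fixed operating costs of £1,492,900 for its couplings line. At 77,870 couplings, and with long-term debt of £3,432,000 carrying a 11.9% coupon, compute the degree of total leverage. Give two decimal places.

1.71

At 77,870 units, contribution = 77,870 × £58.65 = £4,567,075.50.
Operating income = contribution − fixed costs = £4,567,075.50 − £1,492,900 = £3,074,175.50. Interest = £408,408.00.
DOL = £4,567,075.50 ÷ £3,074,175.50 = 1.4856; DFL = £3,074,175.50 ÷ £2,665,767.50 = 1.1532.
Combined leverage = 1.4856 × 1.1532 = 1.7132.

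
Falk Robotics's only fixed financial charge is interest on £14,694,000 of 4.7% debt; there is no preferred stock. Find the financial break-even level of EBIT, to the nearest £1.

Annual interest = 4.7% × £14,694,000 = £690,618.00.
With no preferred dividends, EPS = 0 when EBIT exactly covers interest, so the financial break-even EBIT is £690,618.00.

£690,618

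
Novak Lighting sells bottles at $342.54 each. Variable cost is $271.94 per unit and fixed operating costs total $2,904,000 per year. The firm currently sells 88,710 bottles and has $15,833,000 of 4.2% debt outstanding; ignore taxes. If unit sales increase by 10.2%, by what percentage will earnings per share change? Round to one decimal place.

Total contribution margin = 88,710 × $70.60 = $6,262,926.00.
Operating income = contribution − fixed costs = $6,262,926.00 − $2,904,000 = $3,358,926.00.
After interest of $664,986.00, pre-tax earnings = $2,693,940.00.
DCL = total CM / (EBIT − I) = $6,262,926.00 / $2,693,940.00 = 2.3248.
EPS therefore changes by 2.3248 × (+10.2%) = +23.7%.

+23.7%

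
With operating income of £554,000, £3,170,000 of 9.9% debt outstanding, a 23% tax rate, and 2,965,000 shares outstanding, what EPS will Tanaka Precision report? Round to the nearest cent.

£0.06

Pre-tax income = £554,000 − £313,830.00 = £240,170.00.
Net income = £240,170.00 × (1 − 0.23) = £184,930.90.
EPS = £184,930.90 ÷ 2,965,000 = £0.06.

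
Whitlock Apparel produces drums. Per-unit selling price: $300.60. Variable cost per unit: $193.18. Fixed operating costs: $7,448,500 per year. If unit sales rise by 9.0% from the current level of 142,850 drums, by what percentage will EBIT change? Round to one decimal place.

Contribution at this volume is 142,850 × $107.42 = $15,344,947.00.
EBIT = $15,344,947.00 − $7,448,500 = $7,896,447.00.
Degree of operating leverage = $15,344,947.00 / $7,896,447.00 = 1.9433.
So EBIT moves 1.9433 × (+9.0%) = +17.5%.

+17.5%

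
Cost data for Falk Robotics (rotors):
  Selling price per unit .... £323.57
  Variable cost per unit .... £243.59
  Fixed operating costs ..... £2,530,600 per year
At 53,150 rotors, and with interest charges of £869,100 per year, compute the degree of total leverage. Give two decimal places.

4.99

At 53,150 units, contribution = 53,150 × £79.98 = £4,250,937.00.
Operating income = contribution − fixed costs = £4,250,937.00 − £2,530,600 = £1,720,337.00. Interest = £869,100.00.
DOL = £4,250,937.00 ÷ £1,720,337.00 = 2.4710; DFL = £1,720,337.00 ÷ £851,237.00 = 2.0210.
DCL = DOL × DFL = 2.4710 × 2.0210 = 4.9939.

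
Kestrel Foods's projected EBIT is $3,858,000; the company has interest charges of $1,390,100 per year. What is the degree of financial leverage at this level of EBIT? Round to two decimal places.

1.56

Interest = $1,390,100.00.
DFL = EBIT ÷ (EBIT − I) = $3,858,000 ÷ ($3,858,000 − $1,390,100.00) = $3,858,000 ÷ $2,467,900.00 = 1.5633.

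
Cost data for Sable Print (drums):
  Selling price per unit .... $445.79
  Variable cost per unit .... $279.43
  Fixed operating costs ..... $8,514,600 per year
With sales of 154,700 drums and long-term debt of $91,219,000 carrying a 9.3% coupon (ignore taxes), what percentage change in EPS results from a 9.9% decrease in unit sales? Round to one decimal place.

At 154,700 units, contribution = 154,700 × $166.36 = $25,735,892.00.
Subtracting fixed costs: EBIT = $25,735,892.00 − $8,514,600 = $17,221,292.00.
After interest of $8,483,367.00, pre-tax earnings = $8,737,925.00.
Degree of combined leverage = contribution ÷ (EBIT − I) = $25,735,892.00 ÷ $8,737,925.00 = 2.9453.
EPS therefore changes by 2.9453 × (-9.9%) = -29.2%.

-29.2%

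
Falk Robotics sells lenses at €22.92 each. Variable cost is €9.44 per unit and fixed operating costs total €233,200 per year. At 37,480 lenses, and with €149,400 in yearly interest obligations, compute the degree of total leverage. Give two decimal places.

4.12

At 37,480 units, contribution = 37,480 × €13.48 = €505,230.40.
EBIT = €505,230.40 − €233,200 = €272,030.40. Interest = €149,400.00.
DOL = €505,230.40 ÷ €272,030.40 = 1.8573; DFL = €272,030.40 ÷ €122,630.40 = 2.2183.
Combined leverage = 1.8573 × 2.2183 = 4.1200.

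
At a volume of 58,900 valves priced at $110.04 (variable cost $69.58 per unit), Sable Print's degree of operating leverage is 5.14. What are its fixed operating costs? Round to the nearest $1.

$1,919,457

Contribution at this volume is 58,900 × $40.46 = $2,383,094.00.
DOL = contribution / EBIT, so EBIT = $2,383,094.00 / 5.14 = $463,636.96.
Fixed costs = CM − EBIT = $2,383,094.00 − $463,636.96 = $1,919,457.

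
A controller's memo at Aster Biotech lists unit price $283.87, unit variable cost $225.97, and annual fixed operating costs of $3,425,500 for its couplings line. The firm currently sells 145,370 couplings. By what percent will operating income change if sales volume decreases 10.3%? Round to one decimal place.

Total contribution margin = 145,370 × $57.90 = $8,416,923.00.
Subtracting fixed costs: EBIT = $8,416,923.00 − $3,425,500 = $4,991,423.00.
DOL = contribution ÷ EBIT = $8,416,923.00 ÷ $4,991,423.00 = 1.6863.
%ΔEBIT = DOL × %ΔSales = 1.6863 × -10.3% = -17.4%.

-17.4%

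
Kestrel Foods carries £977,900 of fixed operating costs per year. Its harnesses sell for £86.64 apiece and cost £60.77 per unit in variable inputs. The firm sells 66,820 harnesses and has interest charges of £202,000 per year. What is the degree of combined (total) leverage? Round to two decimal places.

Total contribution margin = 66,820 × £25.87 = £1,728,633.40.
Operating income = contribution − fixed costs = £1,728,633.40 − £977,900 = £750,733.40. Interest = £202,000.00, so EBIT − I = £548,733.40.
Degree of total leverage = total CM / (EBIT − interest) = £1,728,633.40 / £548,733.40 = 3.1502.

3.15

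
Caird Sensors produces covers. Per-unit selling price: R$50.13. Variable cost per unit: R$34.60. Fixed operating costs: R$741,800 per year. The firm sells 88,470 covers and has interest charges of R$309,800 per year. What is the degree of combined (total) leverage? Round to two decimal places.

4.26

At 88,470 units, contribution = 88,470 × R$15.53 = R$1,373,939.10.
Subtracting fixed costs: EBIT = R$1,373,939.10 − R$741,800 = R$632,139.10. Interest = R$309,800.00, so EBIT − I = R$322,339.10.
Degree of total leverage = total CM / (EBIT − interest) = R$1,373,939.10 / R$322,339.10 = 4.2624.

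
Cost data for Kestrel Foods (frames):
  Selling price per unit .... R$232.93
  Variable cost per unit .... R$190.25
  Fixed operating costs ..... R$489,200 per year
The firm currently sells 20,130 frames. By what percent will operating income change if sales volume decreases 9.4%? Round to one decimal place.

-21.8%

At 20,130 units, contribution = 20,130 × R$42.68 = R$859,148.40.
EBIT = R$859,148.40 − R$489,200 = R$369,948.40.
Degree of operating leverage = R$859,148.40 / R$369,948.40 = 2.3223.
Operating income changes by 2.3223 × -9.4% = -21.8%.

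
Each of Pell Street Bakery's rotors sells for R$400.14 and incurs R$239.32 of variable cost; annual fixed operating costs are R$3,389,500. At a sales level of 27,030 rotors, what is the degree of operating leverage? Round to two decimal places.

4.54

Contribution at this volume is 27,030 × R$160.82 = R$4,346,964.60.
EBIT = R$4,346,964.60 − R$3,389,500 = R$957,464.60.
So DOL = total CM / EBIT = R$4,346,964.60 / R$957,464.60 = 4.5401.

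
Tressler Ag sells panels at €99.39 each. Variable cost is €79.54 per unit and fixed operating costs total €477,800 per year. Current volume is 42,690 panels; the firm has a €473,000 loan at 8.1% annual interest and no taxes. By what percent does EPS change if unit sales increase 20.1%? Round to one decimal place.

+51.4%

Total contribution margin = 42,690 × €19.85 = €847,396.50.
EBIT = €847,396.50 − €477,800 = €369,596.50.
Interest = €38,313.00, so EBIT − I = €331,283.50.
Degree of combined leverage = contribution ÷ (EBIT − I) = €847,396.50 ÷ €331,283.50 = 2.5579.
EPS therefore changes by 2.5579 × (+20.1%) = +51.4%.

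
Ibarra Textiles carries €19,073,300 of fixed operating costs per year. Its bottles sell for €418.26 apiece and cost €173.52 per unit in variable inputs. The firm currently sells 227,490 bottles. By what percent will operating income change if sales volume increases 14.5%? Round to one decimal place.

Total contribution margin = 227,490 × €244.74 = €55,675,902.60.
Subtracting fixed costs: EBIT = €55,675,902.60 − €19,073,300 = €36,602,602.60.
So DOL = total CM / EBIT = €55,675,902.60 / €36,602,602.60 = 1.5211.
Operating income changes by 1.5211 × +14.5% = +22.1%.

+22.1%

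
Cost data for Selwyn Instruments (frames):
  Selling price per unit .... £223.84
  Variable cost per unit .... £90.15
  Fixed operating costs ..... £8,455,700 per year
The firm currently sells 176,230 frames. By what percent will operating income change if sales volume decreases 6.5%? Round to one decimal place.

At 176,230 units, contribution = 176,230 × £133.69 = £23,560,188.70.
EBIT = £23,560,188.70 − £8,455,700 = £15,104,488.70.
DOL = contribution ÷ EBIT = £23,560,188.70 ÷ £15,104,488.70 = 1.5598.
So EBIT moves 1.5598 × (-6.5%) = -10.1%.

-10.1%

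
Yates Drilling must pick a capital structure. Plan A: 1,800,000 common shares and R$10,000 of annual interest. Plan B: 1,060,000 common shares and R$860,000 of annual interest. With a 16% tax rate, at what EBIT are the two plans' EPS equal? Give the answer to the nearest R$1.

R$2,077,568

Set EPS_A = EPS_B: (EBIT − R$10,000)(1 − 0.16) ÷ 1,800,000 = (EBIT − R$860,000)(1 − 0.16) ÷ 1,060,000.
The (1 − t) factor cancels: (EBIT − 10,000) × 1,060,000 = (EBIT − 860,000) × 1,800,000.
EBIT × (1,800,000 − 1,060,000) = 860,000 × 1,800,000 − 10,000 × 1,060,000 = 1,537,400,000,000, so EBIT = 1,537,400,000,000 ÷ 740,000 = 2,077,567.57.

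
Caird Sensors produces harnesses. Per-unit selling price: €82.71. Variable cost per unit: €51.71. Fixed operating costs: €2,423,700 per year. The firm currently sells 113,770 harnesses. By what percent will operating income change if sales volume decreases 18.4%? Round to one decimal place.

Contribution at this volume is 113,770 × €31.00 = €3,526,870.00.
Operating income = contribution − fixed costs = €3,526,870.00 − €2,423,700 = €1,103,170.00.
Degree of operating leverage = €3,526,870.00 / €1,103,170.00 = 3.1970.
So EBIT moves 3.1970 × (-18.4%) = -58.8%.

-58.8%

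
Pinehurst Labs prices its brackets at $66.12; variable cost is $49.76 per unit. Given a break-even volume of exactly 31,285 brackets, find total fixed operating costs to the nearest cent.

Each unit contributes $66.12 − $49.76 = $16.36.
Fixed costs = break-even units × CM = 31,285 × $16.36 = $511,822.60.

$511,822.60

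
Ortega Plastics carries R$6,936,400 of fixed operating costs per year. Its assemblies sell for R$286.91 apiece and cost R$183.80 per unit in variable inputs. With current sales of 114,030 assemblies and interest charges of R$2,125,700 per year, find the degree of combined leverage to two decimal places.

At 114,030 units, contribution = 114,030 × R$103.11 = R$11,757,633.30.
EBIT = R$11,757,633.30 − R$6,936,400 = R$4,821,233.30. Interest = R$2,125,700.00.
DOL = R$11,757,633.30 ÷ R$4,821,233.30 = 2.4387; DFL = R$4,821,233.30 ÷ R$2,695,533.30 = 1.7886.
Combined leverage = 2.4387 × 1.7886 = 4.3619.

4.36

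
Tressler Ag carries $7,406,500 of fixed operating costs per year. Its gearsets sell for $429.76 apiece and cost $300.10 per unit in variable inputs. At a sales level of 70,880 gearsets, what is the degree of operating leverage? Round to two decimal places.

At 70,880 units, contribution = 70,880 × $129.66 = $9,190,300.80.
Operating income = contribution − fixed costs = $9,190,300.80 − $7,406,500 = $1,783,800.80.
So DOL = total CM / EBIT = $9,190,300.80 / $1,783,800.80 = 5.1521.

5.15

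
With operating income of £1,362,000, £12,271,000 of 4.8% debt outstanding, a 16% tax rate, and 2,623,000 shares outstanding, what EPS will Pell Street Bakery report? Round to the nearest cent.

Interest = £589,008.00, so EBT = £1,362,000 − £589,008.00 = £772,992.00.
After tax at 16%: net income = £772,992.00 × 0.84 = £649,313.28.
EPS = £649,313.28 ÷ 2,623,000 = £0.25.

£0.25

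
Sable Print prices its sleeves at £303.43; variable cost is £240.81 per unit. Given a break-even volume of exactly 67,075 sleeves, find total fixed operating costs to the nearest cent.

£4,200,236.50

Unit CM = price − variable cost = £303.43 − £240.81 = £62.62.
Since BE = FC / CM, FC = 67,075 × £62.62 = £4,200,236.50.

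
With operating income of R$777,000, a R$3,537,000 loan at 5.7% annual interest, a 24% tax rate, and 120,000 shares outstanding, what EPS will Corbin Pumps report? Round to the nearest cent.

R$3.64

Pre-tax income = R$777,000 − R$201,609.00 = R$575,391.00.
Net income = R$575,391.00 × (1 − 0.24) = R$437,297.16.
EPS = R$437,297.16 ÷ 120,000 = R$3.64.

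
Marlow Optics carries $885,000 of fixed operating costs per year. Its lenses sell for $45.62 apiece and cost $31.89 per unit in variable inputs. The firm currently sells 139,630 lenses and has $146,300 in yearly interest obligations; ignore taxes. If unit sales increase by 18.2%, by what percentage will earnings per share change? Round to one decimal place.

Contribution at this volume is 139,630 × $13.73 = $1,917,119.90.
EBIT = $1,917,119.90 − $885,000 = $1,032,119.90.
After interest of $146,300.00, pre-tax earnings = $885,819.90.
DCL = total CM / (EBIT − I) = $1,917,119.90 / $885,819.90 = 2.1642.
EPS therefore changes by 2.1642 × (+18.2%) = +39.4%.

+39.4%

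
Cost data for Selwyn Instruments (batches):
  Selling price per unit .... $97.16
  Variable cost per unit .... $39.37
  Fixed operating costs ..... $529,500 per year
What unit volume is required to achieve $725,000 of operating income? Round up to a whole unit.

21,708 batches

Unit CM = price − variable cost = $97.16 − $39.37 = $57.79.
Units = (FC + target) / CM = ($529,500 + $725,000) / $57.79 = 21,707.91, so 21,708 batches.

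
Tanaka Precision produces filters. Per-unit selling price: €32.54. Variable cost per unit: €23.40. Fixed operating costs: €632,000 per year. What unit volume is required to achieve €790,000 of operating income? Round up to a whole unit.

155,580 filters

Unit CM = price − variable cost = €32.54 − €23.40 = €9.14.
Units = (FC + target) / CM = (€632,000 + €790,000) / €9.14 = 155,579.87, so 155,580 filters.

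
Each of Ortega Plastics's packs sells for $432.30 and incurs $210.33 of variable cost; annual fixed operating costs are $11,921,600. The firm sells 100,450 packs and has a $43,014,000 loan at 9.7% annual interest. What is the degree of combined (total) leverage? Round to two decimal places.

3.59

Contribution at this volume is 100,450 × $221.97 = $22,296,886.50.
EBIT = $22,296,886.50 − $11,921,600 = $10,375,286.50. Interest = $4,172,358.00.
DOL = $22,296,886.50 ÷ $10,375,286.50 = 2.1490; DFL = $10,375,286.50 ÷ $6,202,928.50 = 1.6726.
DCL = DOL × DFL = 2.1490 × 1.6726 = 3.5944.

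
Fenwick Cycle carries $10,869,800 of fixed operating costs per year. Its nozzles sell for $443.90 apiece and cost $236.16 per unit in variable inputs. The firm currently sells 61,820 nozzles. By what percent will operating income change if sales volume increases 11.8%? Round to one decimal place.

+76.8%

Contribution at this volume is 61,820 × $207.74 = $12,842,486.80.
EBIT = $12,842,486.80 − $10,869,800 = $1,972,686.80.
So DOL = total CM / EBIT = $12,842,486.80 / $1,972,686.80 = 6.5101.
%ΔEBIT = DOL × %ΔSales = 6.5101 × +11.8% = +76.8%.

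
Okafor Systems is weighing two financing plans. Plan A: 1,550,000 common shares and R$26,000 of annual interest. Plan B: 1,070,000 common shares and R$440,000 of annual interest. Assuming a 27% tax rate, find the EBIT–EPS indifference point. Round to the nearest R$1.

Set EPS_A = EPS_B: (EBIT − R$26,000)(1 − 0.27) ÷ 1,550,000 = (EBIT − R$440,000)(1 − 0.27) ÷ 1,070,000.
Cancelling (1 − t) and cross-multiplying: 1,070,000·(EBIT − 26,000) = 1,550,000·(EBIT − 440,000).
Solving, EBIT = (440,000·1,550,000 − 26,000·1,070,000) / (1,550,000 − 1,070,000) = 654,180,000,000 / 480,000 = 1,362,875.00.

R$1,362,875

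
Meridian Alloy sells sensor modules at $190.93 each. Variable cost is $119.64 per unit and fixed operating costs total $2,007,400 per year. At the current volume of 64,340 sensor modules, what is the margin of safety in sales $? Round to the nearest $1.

$6,908,186

Each unit contributes $190.93 − $119.64 = $71.29. Break-even units = $2,007,400 ÷ $71.29 = 28,158.23; break-even revenue = 28,158.23 × $190.93 = $5,376,250.27.
Current sales = 64,340 × $190.93 = $12,284,436.20.
Margin of safety = $12,284,436.20 − $5,376,250.27 = $6,908,186.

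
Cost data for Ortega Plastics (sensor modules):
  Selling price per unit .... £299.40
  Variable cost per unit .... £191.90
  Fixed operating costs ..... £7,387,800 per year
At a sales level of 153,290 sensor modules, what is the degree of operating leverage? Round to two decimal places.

1.81

Total contribution margin = 153,290 × £107.50 = £16,478,675.00.
Operating income = contribution − fixed costs = £16,478,675.00 − £7,387,800 = £9,090,875.00.
So DOL = total CM / EBIT = £16,478,675.00 / £9,090,875.00 = 1.8127.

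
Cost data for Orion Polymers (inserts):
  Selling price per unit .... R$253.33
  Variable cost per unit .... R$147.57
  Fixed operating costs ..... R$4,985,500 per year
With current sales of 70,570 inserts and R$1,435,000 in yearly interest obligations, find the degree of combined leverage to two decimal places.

Total contribution margin = 70,570 × R$105.76 = R$7,463,483.20.
EBIT = R$7,463,483.20 − R$4,985,500 = R$2,477,983.20. Interest = R$1,435,000.00.
DOL = R$7,463,483.20 ÷ R$2,477,983.20 = 3.0119; DFL = R$2,477,983.20 ÷ R$1,042,983.20 = 2.3759.
Combined leverage = 3.0119 × 2.3759 = 7.1560.

7.16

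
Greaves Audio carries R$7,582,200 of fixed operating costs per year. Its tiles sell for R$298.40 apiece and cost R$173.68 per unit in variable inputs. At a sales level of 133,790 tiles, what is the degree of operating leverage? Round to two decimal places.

1.83

Total contribution margin = 133,790 × R$124.72 = R$16,686,288.80.
EBIT = R$16,686,288.80 − R$7,582,200 = R$9,104,088.80.
So DOL = total CM / EBIT = R$16,686,288.80 / R$9,104,088.80 = 1.8328.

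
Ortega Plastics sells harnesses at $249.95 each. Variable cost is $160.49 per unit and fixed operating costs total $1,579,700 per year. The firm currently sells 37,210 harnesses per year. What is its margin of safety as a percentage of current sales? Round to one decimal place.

52.5%

Contribution margin per unit = $249.95 − $160.49 = $89.46. Break-even units = $1,579,700 ÷ $89.46 = 17,658.17; break-even revenue = 17,658.17 × $249.95 = $4,413,659.90.
Actual sales revenue = 37,210 × $249.95 = $9,300,639.50.
Margin of safety = ($9,300,639.50 − $4,413,659.90) ÷ $9,300,639.50 = 52.5%.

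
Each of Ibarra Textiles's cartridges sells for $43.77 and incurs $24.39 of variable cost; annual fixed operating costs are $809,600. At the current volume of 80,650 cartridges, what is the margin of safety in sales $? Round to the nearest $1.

$1,701,558

Each unit contributes $43.77 − $24.39 = $19.38. Break-even units = $809,600 ÷ $19.38 = 41,775.03; break-even revenue = 41,775.03 × $43.77 = $1,828,492.88.
Current sales = 80,650 × $43.77 = $3,530,050.50.
Margin of safety = $3,530,050.50 − $1,828,492.88 = $1,701,558.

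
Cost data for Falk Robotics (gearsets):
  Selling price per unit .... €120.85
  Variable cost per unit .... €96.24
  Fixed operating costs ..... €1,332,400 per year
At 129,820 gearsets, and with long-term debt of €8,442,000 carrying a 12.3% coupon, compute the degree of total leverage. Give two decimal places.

3.88

At 129,820 units, contribution = 129,820 × €24.61 = €3,194,870.20.
Operating income = contribution − fixed costs = €3,194,870.20 − €1,332,400 = €1,862,470.20. Interest = €1,038,366.00, so EBIT − I = €824,104.20.
Degree of total leverage = total CM / (EBIT − interest) = €3,194,870.20 / €824,104.20 = 3.8768.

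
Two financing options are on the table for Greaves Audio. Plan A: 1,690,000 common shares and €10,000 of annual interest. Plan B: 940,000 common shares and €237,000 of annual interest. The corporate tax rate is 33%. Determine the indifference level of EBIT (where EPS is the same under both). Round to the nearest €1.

€521,507

At indifference, (EBIT − 10,000)(1 − t)/1,690,000 = (EBIT − 237,000)(1 − t)/940,000.
Cancelling (1 − t) and cross-multiplying: 940,000·(EBIT − 10,000) = 1,690,000·(EBIT − 237,000).
EBIT × (1,690,000 − 940,000) = 237,000 × 1,690,000 − 10,000 × 940,000 = 391,130,000,000, so EBIT = 391,130,000,000 ÷ 750,000 = 521,506.67.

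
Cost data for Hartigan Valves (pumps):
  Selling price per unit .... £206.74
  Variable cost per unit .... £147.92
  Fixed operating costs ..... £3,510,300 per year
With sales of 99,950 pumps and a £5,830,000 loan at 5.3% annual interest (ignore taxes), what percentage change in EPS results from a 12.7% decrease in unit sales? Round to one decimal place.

At 99,950 units, contribution = 99,950 × £58.82 = £5,879,059.00.
Subtracting fixed costs: EBIT = £5,879,059.00 − £3,510,300 = £2,368,759.00.
Interest = £308,990.00, so EBIT − I = £2,059,769.00.
DCL = total CM / (EBIT − I) = £5,879,059.00 / £2,059,769.00 = 2.8542.
%ΔEPS = DCL × %ΔSales = 2.8542 × -12.7% = -36.2%.

-36.2%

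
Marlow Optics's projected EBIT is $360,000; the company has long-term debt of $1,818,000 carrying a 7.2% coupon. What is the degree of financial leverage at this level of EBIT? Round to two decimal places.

1.57

Annual interest charges come to $130,896.00.
Degree of financial leverage = EBIT / (EBIT − interest) = $360,000 / $229,104.00 = 1.5713.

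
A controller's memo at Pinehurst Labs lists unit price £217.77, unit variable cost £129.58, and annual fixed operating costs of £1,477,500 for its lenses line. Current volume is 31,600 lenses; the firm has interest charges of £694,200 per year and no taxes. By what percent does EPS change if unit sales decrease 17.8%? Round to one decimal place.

Contribution at this volume is 31,600 × £88.19 = £2,786,804.00.
Operating income = contribution − fixed costs = £2,786,804.00 − £1,477,500 = £1,309,304.00.
After interest of £694,200.00, pre-tax earnings = £615,104.00.
Degree of combined leverage = contribution ÷ (EBIT − I) = £2,786,804.00 ÷ £615,104.00 = 4.5306.
EPS therefore changes by 4.5306 × (-17.8%) = -80.6%.

-80.6%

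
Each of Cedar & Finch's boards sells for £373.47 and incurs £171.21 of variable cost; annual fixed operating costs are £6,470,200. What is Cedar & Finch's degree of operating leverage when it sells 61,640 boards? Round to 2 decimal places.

2.08

Total contribution margin = 61,640 × £202.26 = £12,467,306.40.
Operating income = contribution − fixed costs = £12,467,306.40 − £6,470,200 = £5,997,106.40.
Degree of operating leverage = £12,467,306.40 / £5,997,106.40 = 2.0789.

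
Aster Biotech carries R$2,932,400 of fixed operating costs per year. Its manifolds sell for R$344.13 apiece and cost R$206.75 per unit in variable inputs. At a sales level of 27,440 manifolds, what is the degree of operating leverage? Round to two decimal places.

At 27,440 units, contribution = 27,440 × R$137.38 = R$3,769,707.20.
Subtracting fixed costs: EBIT = R$3,769,707.20 − R$2,932,400 = R$837,307.20.
Degree of operating leverage = R$3,769,707.20 / R$837,307.20 = 4.5022.

4.50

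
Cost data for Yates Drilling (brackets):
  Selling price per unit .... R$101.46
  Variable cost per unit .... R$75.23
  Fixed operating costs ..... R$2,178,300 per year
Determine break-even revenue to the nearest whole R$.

Contribution margin per unit = R$101.46 − R$75.23 = R$26.23, a CM ratio of R$26.23 ÷ R$101.46 = 0.2585.
Break-even revenue = fixed costs × price ÷ CM = R$2,178,300 × R$101.46 ÷ R$26.23 = R$8,425,860.

R$8,425,860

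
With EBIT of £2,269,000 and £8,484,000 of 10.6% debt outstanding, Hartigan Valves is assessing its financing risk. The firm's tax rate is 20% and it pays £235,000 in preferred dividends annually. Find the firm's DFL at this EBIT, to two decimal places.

2.11

Interest = £899,304.00.
Preferred dividends grossed up pre-tax: £235,000 / (1 − 0.20) = £293,750.00.
DFL = EBIT ÷ [EBIT − I − D_p/(1−t)] = £2,269,000 ÷ [£2,269,000 − £899,304.00 − £293,750.00] = £2,269,000 ÷ £1,075,946.00 = 2.1088.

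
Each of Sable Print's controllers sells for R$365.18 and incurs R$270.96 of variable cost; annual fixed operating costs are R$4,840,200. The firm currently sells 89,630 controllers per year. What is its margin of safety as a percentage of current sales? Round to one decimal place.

42.7%

Unit CM = price − variable cost = R$365.18 − R$270.96 = R$94.22. Break-even units = R$4,840,200 ÷ R$94.22 = 51,371.26; break-even revenue = 51,371.26 × R$365.18 = R$18,759,756.27.
Actual sales revenue = 89,630 × R$365.18 = R$32,731,083.40.
Margin of safety = (R$32,731,083.40 − R$18,759,756.27) ÷ R$32,731,083.40 = 42.7%.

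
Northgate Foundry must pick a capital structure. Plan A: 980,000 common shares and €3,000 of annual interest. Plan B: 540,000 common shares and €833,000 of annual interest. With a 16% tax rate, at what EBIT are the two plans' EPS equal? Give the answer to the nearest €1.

€1,851,636

At indifference, (EBIT − 3,000)(1 − t)/980,000 = (EBIT − 833,000)(1 − t)/540,000.
Cancelling (1 − t) and cross-multiplying: 540,000·(EBIT − 3,000) = 980,000·(EBIT − 833,000).
Solving, EBIT = (833,000·980,000 − 3,000·540,000) / (980,000 − 540,000) = 814,720,000,000 / 440,000 = 1,851,636.36.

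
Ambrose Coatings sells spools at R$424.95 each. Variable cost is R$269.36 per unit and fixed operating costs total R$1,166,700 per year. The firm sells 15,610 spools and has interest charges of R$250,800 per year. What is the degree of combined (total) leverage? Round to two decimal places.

At 15,610 units, contribution = 15,610 × R$155.59 = R$2,428,759.90.
EBIT = R$2,428,759.90 − R$1,166,700 = R$1,262,059.90. Interest = R$250,800.00.
DOL = R$2,428,759.90 ÷ R$1,262,059.90 = 1.9244; DFL = R$1,262,059.90 ÷ R$1,011,259.90 = 1.2480.
Combined leverage = 1.9244 × 1.2480 = 2.4017.

2.40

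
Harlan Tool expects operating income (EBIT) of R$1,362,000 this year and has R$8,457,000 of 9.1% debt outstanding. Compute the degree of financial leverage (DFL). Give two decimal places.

2.30

Interest = R$769,587.00.
DFL = EBIT ÷ (EBIT − I) = R$1,362,000 ÷ (R$1,362,000 − R$769,587.00) = R$1,362,000 ÷ R$592,413.00 = 2.2991.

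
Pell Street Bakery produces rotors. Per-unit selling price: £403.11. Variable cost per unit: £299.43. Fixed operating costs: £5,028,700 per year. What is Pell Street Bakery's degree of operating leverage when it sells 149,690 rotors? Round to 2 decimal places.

At 149,690 units, contribution = 149,690 × £103.68 = £15,519,859.20.
Operating income = contribution − fixed costs = £15,519,859.20 − £5,028,700 = £10,491,159.20.
DOL = contribution ÷ EBIT = £15,519,859.20 ÷ £10,491,159.20 = 1.4793.

1.48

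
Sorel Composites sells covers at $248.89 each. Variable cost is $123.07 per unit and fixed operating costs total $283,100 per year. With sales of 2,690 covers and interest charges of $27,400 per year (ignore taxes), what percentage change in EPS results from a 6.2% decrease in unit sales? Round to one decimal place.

At 2,690 units, contribution = 2,690 × $125.82 = $338,455.80.
EBIT = $338,455.80 − $283,100 = $55,355.80.
Interest = $27,400.00, so EBIT − I = $27,955.80.
DCL = total CM / (EBIT − I) = $338,455.80 / $27,955.80 = 12.1068.
EPS therefore changes by 12.1068 × (-6.2%) = -75.1%.

-75.1%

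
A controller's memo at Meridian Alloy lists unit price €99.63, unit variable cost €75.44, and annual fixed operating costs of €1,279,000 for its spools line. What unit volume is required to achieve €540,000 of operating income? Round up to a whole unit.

75,197 spools

Each unit contributes €99.63 − €75.44 = €24.19.
Required volume = (fixed costs + target profit) ÷ CM = (€1,279,000 + €540,000) ÷ €24.19 = 75,196.36, so 75,197 spools.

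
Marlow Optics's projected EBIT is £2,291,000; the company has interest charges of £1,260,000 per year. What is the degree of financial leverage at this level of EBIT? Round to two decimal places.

Annual interest charges come to £1,260,000.00.
DFL = EBIT ÷ (EBIT − I) = £2,291,000 ÷ (£2,291,000 − £1,260,000.00) = £2,291,000 ÷ £1,031,000.00 = 2.2221.

2.22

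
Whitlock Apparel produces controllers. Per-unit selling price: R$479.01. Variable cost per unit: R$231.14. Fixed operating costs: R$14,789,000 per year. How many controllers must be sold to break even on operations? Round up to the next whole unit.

Contribution margin per unit = R$479.01 − R$231.14 = R$247.87.
Units to break even: R$14,789,000 ÷ R$247.87 = 59,664.34, rounded up to 59,665.

59,665 controllers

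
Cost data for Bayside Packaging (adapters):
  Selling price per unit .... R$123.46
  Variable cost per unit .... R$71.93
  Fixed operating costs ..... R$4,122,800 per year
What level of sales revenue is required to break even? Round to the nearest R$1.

Contribution margin per unit = R$123.46 − R$71.93 = R$51.53, a CM ratio of R$51.53 ÷ R$123.46 = 0.4174.
Break-even sales = FC ÷ CM ratio = R$4,122,800 × R$123.46 / R$51.53 = R$9,877,758.

R$9,877,758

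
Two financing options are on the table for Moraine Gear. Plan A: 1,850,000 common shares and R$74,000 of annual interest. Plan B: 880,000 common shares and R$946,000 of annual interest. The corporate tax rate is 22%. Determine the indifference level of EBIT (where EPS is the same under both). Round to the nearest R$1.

Set EPS_A = EPS_B: (EBIT − R$74,000)(1 − 0.22) ÷ 1,850,000 = (EBIT − R$946,000)(1 − 0.22) ÷ 880,000.
Cancelling (1 − t) and cross-multiplying: 880,000·(EBIT − 74,000) = 1,850,000·(EBIT − 946,000).
Solving, EBIT = (946,000·1,850,000 − 74,000·880,000) / (1,850,000 − 880,000) = 1,684,980,000,000 / 970,000 = 1,737,092.78.

R$1,737,093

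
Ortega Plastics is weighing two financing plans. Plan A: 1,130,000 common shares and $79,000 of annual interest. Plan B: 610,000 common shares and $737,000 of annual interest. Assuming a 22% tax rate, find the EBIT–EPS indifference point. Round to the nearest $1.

Set EPS_A = EPS_B: (EBIT − $79,000)(1 − 0.22) ÷ 1,130,000 = (EBIT − $737,000)(1 − 0.22) ÷ 610,000.
The (1 − t) factor cancels: (EBIT − 79,000) × 610,000 = (EBIT − 737,000) × 1,130,000.
Solving, EBIT = (737,000·1,130,000 − 79,000·610,000) / (1,130,000 − 610,000) = 784,620,000,000 / 520,000 = 1,508,884.62.

$1,508,885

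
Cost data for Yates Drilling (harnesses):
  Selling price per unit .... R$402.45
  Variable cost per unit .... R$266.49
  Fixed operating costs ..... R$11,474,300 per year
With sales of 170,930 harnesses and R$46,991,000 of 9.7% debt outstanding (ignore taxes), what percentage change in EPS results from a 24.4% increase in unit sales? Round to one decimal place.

+78.7%

Total contribution margin = 170,930 × R$135.96 = R$23,239,642.80.
EBIT = R$23,239,642.80 − R$11,474,300 = R$11,765,342.80.
Interest = R$4,558,127.00, so EBIT − I = R$7,207,215.80.
Degree of combined leverage = contribution ÷ (EBIT − I) = R$23,239,642.80 ÷ R$7,207,215.80 = 3.2245.
%ΔEPS = DCL × %ΔSales = 3.2245 × +24.4% = +78.7%.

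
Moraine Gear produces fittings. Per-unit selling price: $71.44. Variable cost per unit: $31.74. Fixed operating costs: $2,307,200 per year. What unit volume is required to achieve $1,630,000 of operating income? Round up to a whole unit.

Unit CM = price − variable cost = $71.44 − $31.74 = $39.70.
Required volume = (fixed costs + target profit) ÷ CM = ($2,307,200 + $1,630,000) ÷ $39.70 = 99,173.80, so 99,174 fittings.

99,174 fittings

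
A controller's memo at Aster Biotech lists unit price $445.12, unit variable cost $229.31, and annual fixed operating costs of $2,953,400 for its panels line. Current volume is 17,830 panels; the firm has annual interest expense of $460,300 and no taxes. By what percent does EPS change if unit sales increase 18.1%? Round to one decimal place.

Contribution at this volume is 17,830 × $215.81 = $3,847,892.30.
Operating income = contribution − fixed costs = $3,847,892.30 − $2,953,400 = $894,492.30.
Interest = $460,300.00, so EBIT − I = $434,192.30.
DCL = total CM / (EBIT − I) = $3,847,892.30 / $434,192.30 = 8.8622.
%ΔEPS = DCL × %ΔSales = 8.8622 × +18.1% = +160.4%.

+160.4%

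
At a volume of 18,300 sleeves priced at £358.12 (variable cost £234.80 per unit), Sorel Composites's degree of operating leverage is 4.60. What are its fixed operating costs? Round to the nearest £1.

£1,766,157

Total contribution margin = 18,300 × £123.32 = £2,256,756.00.
Since DOL = CM ÷ EBIT, EBIT = £2,256,756.00 ÷ 4.60 = £490,599.13.
And FC = contribution − EBIT = £2,256,756.00 − £490,599.13 = £1,766,157.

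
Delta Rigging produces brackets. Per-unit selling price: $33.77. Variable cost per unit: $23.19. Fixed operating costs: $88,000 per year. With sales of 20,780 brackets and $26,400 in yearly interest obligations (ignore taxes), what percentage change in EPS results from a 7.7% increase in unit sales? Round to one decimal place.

+16.1%

Contribution at this volume is 20,780 × $10.58 = $219,852.40.
EBIT = $219,852.40 − $88,000 = $131,852.40.
Interest = $26,400.00, so EBIT − I = $105,452.40.
Degree of combined leverage = contribution ÷ (EBIT − I) = $219,852.40 ÷ $105,452.40 = 2.0848.
EPS therefore changes by 2.0848 × (+7.7%) = +16.1%.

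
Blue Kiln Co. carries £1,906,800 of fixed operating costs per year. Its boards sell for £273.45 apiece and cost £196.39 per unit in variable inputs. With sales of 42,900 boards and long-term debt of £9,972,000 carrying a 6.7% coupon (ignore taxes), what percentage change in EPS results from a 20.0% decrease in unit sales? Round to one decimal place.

-90.5%

Contribution at this volume is 42,900 × £77.06 = £3,305,874.00.
Operating income = contribution − fixed costs = £3,305,874.00 − £1,906,800 = £1,399,074.00.
Interest = £668,124.00, so EBIT − I = £730,950.00.
DCL = total CM / (EBIT − I) = £3,305,874.00 / £730,950.00 = 4.5227.
%ΔEPS = DCL × %ΔSales = 4.5227 × -20.0% = -90.5%.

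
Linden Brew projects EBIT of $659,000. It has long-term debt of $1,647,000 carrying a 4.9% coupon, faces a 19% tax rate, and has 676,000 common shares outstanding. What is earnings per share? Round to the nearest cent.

Interest = $80,703.00, so EBT = $659,000 − $80,703.00 = $578,297.00.
Net income = $578,297.00 × (1 − 0.19) = $468,420.57.
EPS = $468,420.57 ÷ 676,000 = $0.69.

$0.69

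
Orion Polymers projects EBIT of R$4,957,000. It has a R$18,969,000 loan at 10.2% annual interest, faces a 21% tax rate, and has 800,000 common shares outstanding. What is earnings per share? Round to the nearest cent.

R$2.98

Interest = R$1,934,838.00, so EBT = R$4,957,000 − R$1,934,838.00 = R$3,022,162.00.
After tax at 21%: net income = R$3,022,162.00 × 0.79 = R$2,387,507.98.
EPS = R$2,387,507.98 ÷ 800,000 = R$2.98.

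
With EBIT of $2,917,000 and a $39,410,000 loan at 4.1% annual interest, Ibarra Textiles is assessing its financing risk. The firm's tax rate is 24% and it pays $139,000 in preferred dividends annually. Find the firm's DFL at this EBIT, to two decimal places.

2.61

Interest = $1,615,810.00.
Pre-tax preferred-dividend burden = $139,000 ÷ (1 − 0.24) = $182,894.74.
DFL = EBIT ÷ [EBIT − I − D_p/(1−t)] = $2,917,000 ÷ [$2,917,000 − $1,615,810.00 − $182,894.74] = $2,917,000 ÷ $1,118,295.26 = 2.6084.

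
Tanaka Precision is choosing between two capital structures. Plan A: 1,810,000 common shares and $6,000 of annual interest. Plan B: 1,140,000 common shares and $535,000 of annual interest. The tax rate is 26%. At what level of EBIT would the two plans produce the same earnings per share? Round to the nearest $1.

$1,435,090

At indifference, (EBIT − 6,000)(1 − t)/1,810,000 = (EBIT − 535,000)(1 − t)/1,140,000.
The (1 − t) factor cancels: (EBIT − 6,000) × 1,140,000 = (EBIT − 535,000) × 1,810,000.
Solving, EBIT = (535,000·1,810,000 − 6,000·1,140,000) / (1,810,000 − 1,140,000) = 961,510,000,000 / 670,000 = 1,435,089.55.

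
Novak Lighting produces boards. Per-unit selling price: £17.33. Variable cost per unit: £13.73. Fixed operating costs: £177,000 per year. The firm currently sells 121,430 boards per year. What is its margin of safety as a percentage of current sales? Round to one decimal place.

59.5%

Contribution margin per unit = £17.33 − £13.73 = £3.60. Break-even units = £177,000 ÷ £3.60 = 49,166.67; break-even revenue = 49,166.67 × £17.33 = £852,058.33.
Current sales = 121,430 × £17.33 = £2,104,381.90.
Margin of safety = (£2,104,381.90 − £852,058.33) ÷ £2,104,381.90 = 59.5%.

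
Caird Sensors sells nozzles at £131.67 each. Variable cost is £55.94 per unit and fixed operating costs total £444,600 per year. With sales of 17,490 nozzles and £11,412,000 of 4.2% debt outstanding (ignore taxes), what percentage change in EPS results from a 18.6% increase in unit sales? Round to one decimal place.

Total contribution margin = 17,490 × £75.73 = £1,324,517.70.
Subtracting fixed costs: EBIT = £1,324,517.70 − £444,600 = £879,917.70.
After interest of £479,304.00, pre-tax earnings = £400,613.70.
DCL = total CM / (EBIT − I) = £1,324,517.70 / £400,613.70 = 3.3062.
EPS therefore changes by 3.3062 × (+18.6%) = +61.5%.

+61.5%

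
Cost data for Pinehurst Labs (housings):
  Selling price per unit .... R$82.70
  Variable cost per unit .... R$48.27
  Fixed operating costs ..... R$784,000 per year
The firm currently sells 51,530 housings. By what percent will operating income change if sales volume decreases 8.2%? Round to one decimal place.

At 51,530 units, contribution = 51,530 × R$34.43 = R$1,774,177.90.
EBIT = R$1,774,177.90 − R$784,000 = R$990,177.90.
So DOL = total CM / EBIT = R$1,774,177.90 / R$990,177.90 = 1.7918.
So EBIT moves 1.7918 × (-8.2%) = -14.7%.

-14.7%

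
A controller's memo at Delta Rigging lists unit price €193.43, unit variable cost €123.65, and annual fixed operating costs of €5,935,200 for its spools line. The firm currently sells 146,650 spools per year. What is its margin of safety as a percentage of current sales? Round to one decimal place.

Unit CM = price − variable cost = €193.43 − €123.65 = €69.78. Break-even units = €5,935,200 ÷ €69.78 = 85,055.89; break-even revenue = 85,055.89 × €193.43 = €16,452,360.79.
Actual sales revenue = 146,650 × €193.43 = €28,366,509.50.
Margin of safety = (€28,366,509.50 − €16,452,360.79) ÷ €28,366,509.50 = 42.0%.

42.0%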